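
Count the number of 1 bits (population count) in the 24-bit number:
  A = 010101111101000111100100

010101111101000111100100
1-bits at positions (from bit 0 = LSB): 2, 5, 6, 7, 8, 12, 14, 15, 16, 17, 18, 20, 22
Count = 13

Answer: 13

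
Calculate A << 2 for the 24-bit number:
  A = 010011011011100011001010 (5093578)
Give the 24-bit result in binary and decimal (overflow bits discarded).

Shift left by 2: drop the top 2 bit(s), append 2 zero(s) on the right.
  010011011011100011001010  ->  discard [01], keep [0011011011100011001010], append 00
= 001101101110001100101000

Answer: 001101101110001100101000 (3597096)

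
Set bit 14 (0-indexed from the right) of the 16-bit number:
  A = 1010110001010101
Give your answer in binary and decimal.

Mask = 1 << 14 = 0100000000000000
Bit 14 of A is 0, so OR-ing with the mask flips it to 1.
  1010110001010101
| 0100000000000000
------------------
  1110110001010101

Answer: 1110110001010101 (60501)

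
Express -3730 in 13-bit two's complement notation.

1. Binary of +3730:  0111010010010
2. Invert bits:     1000101101101
3. Add 1:           1000101101110

Answer: 1000101101110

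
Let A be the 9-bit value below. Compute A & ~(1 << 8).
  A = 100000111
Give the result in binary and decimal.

Mask = ~(1 << 8) = 011111111
Bit 8 of A is 1, so AND-ing with the mask clears it to 0.
  100000111
& 011111111
-----------
  000000111

Answer: 000000111 (7)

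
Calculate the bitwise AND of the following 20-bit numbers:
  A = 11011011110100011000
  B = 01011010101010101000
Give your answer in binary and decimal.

Apply & to each column (1 only where both bits are 1):
  11011011110100011000
& 01011010101010101000
----------------------
  01011010100000001000

Answer: 01011010100000001000 (370696)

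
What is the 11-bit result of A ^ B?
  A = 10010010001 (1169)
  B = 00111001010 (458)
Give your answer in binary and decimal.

Apply ^ to each column (1 where bits differ):
  10010010001
^ 00111001010
-------------
  10101011011

Answer: 10101011011 (1371)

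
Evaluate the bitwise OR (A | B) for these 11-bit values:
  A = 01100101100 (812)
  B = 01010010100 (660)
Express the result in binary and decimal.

Apply | to each column (1 where either bit is 1):
  01100101100
| 01010010100
-------------
  01110111100

Answer: 01110111100 (956)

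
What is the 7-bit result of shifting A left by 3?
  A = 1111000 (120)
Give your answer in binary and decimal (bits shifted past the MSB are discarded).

Shift left by 3: drop the top 3 bit(s), append 3 zero(s) on the right.
  1111000  ->  discard [111], keep [1000], append 000
= 1000000

Answer: 1000000 (64)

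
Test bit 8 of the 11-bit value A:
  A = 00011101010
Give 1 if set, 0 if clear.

Bit 8 is the 9th from the right.
  00011101010
    ^
That bit is 0.

Answer: 0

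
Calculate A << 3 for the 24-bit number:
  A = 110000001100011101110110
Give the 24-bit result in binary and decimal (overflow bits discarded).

Shift left by 3: drop the top 3 bit(s), append 3 zero(s) on the right.
  110000001100011101110110  ->  discard [110], keep [000001100011101110110], append 000
= 000001100011101110110000

Answer: 000001100011101110110000 (408496)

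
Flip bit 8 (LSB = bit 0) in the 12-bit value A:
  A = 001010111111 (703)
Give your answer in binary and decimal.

Mask = 1 << 8 = 000100000000
Bit 8 of A is 0; XOR with the mask flips it to 1.
  001010111111
^ 000100000000
--------------
  001110111111

Answer: 001110111111 (959)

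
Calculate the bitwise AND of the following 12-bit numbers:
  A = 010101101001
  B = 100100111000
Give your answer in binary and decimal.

Apply & to each column (1 only where both bits are 1):
  010101101001
& 100100111000
--------------
  000100101000

Answer: 000100101000 (296)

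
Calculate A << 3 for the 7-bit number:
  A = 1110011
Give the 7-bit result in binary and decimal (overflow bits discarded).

Shift left by 3: drop the top 3 bit(s), append 3 zero(s) on the right.
  1110011  ->  discard [111], keep [0011], append 000
= 0011000

Answer: 0011000 (24)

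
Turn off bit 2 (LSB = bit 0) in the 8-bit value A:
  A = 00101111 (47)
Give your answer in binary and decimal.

Mask = ~(1 << 2) = 11111011
Bit 2 of A is 1, so AND-ing with the mask clears it to 0.
  00101111
& 11111011
----------
  00101011

Answer: 00101011 (43)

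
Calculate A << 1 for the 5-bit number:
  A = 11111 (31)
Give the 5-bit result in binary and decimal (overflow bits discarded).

Shift left by 1: drop the top 1 bit(s), append 1 zero(s) on the right.
  11111  ->  discard [1], keep [1111], append 0
= 11110

Answer: 11110 (30)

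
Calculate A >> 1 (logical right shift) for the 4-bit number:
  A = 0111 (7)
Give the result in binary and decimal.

Logical shift right by 1: drop the bottom 1 bit(s), prepend 1 zero(s) on the left.
  0111  ->  keep [011], discard [1], prepend 0
= 0011

Answer: 0011 (3)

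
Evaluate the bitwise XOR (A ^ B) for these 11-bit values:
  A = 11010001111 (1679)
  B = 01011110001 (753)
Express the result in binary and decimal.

Apply ^ to each column (1 where bits differ):
  11010001111
^ 01011110001
-------------
  10001111110

Answer: 10001111110 (1150)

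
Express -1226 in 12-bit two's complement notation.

1. Binary of +1226:  010011001010
2. Invert bits:     101100110101
3. Add 1:           101100110110

Answer: 101100110110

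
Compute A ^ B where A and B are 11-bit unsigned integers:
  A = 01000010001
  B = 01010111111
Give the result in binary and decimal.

Apply ^ to each column (1 where bits differ):
  01000010001
^ 01010111111
-------------
  00010101110

Answer: 00010101110 (174)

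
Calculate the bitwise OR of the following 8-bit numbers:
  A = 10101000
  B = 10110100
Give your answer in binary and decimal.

Apply | to each column (1 where either bit is 1):
  10101000
| 10110100
----------
  10111100

Answer: 10111100 (188)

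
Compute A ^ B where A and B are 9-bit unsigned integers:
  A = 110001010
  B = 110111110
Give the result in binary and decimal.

Apply ^ to each column (1 where bits differ):
  110001010
^ 110111110
-----------
  000110100

Answer: 000110100 (52)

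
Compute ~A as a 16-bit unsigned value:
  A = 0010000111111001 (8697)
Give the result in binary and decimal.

Flip each bit (0->1, 1->0):
  0010000111111001
  1101111000000110

Answer: 1101111000000110 (56838)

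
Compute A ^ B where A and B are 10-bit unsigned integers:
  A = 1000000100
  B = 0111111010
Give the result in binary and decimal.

Apply ^ to each column (1 where bits differ):
  1000000100
^ 0111111010
------------
  1111111110

Answer: 1111111110 (1022)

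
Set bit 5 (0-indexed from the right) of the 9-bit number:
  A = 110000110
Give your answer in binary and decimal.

Mask = 1 << 5 = 000100000
Bit 5 of A is 0, so OR-ing with the mask flips it to 1.
  110000110
| 000100000
-----------
  110100110

Answer: 110100110 (422)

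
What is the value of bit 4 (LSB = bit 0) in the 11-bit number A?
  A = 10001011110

Bit 4 is the 5th from the right.
  10001011110
        ^
That bit is 1.

Answer: 1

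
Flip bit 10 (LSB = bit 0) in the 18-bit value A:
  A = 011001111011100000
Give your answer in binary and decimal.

Mask = 1 << 10 = 000000010000000000
Bit 10 of A is 1; XOR with the mask flips it to 0.
  011001111011100000
^ 000000010000000000
--------------------
  011001101011100000

Answer: 011001101011100000 (105184)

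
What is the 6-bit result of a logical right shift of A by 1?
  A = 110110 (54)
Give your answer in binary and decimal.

Logical shift right by 1: drop the bottom 1 bit(s), prepend 1 zero(s) on the left.
  110110  ->  keep [11011], discard [0], prepend 0
= 011011

Answer: 011011 (27)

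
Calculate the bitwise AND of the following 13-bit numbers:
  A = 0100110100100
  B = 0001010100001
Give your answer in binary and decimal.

Apply & to each column (1 only where both bits are 1):
  0100110100100
& 0001010100001
---------------
  0000010100000

Answer: 0000010100000 (160)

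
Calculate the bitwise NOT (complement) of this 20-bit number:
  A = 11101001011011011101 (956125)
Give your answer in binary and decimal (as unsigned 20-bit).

Flip each bit (0->1, 1->0):
  11101001011011011101
  00010110100100100010

Answer: 00010110100100100010 (92450)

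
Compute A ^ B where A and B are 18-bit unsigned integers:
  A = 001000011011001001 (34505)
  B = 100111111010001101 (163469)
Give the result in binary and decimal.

Apply ^ to each column (1 where bits differ):
  001000011011001001
^ 100111111010001101
--------------------
  101111100001000100

Answer: 101111100001000100 (194628)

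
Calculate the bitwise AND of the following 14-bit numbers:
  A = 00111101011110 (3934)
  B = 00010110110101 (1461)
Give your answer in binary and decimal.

Apply & to each column (1 only where both bits are 1):
  00111101011110
& 00010110110101
----------------
  00010100010100

Answer: 00010100010100 (1300)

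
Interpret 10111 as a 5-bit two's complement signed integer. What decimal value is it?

MSB is 1, so the value is negative. Find the magnitude:
1. Invert bits:  01000
2. Add 1:        01001  = 9
3. Apply sign:   -9

Answer: -9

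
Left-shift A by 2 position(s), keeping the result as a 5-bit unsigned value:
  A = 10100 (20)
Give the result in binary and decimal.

Shift left by 2: drop the top 2 bit(s), append 2 zero(s) on the right.
  10100  ->  discard [10], keep [100], append 00
= 10000

Answer: 10000 (16)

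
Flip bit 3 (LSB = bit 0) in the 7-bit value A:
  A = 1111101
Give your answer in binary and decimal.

Mask = 1 << 3 = 0001000
Bit 3 of A is 1; XOR with the mask flips it to 0.
  1111101
^ 0001000
---------
  1110101

Answer: 1110101 (117)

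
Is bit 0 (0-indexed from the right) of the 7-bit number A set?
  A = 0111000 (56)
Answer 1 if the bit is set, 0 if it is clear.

Bit 0 is the 1st from the right.
  0111000
        ^
That bit is 0.

Answer: 0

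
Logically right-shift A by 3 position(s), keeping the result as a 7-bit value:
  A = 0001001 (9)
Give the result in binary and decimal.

Logical shift right by 3: drop the bottom 3 bit(s), prepend 3 zero(s) on the left.
  0001001  ->  keep [0001], discard [001], prepend 000
= 0000001

Answer: 0000001 (1)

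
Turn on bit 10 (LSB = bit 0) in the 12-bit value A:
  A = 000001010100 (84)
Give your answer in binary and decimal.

Mask = 1 << 10 = 010000000000
Bit 10 of A is 0, so OR-ing with the mask flips it to 1.
  000001010100
| 010000000000
--------------
  010001010100

Answer: 010001010100 (1108)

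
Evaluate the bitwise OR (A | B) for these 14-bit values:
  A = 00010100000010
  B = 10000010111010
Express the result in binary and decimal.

Apply | to each column (1 where either bit is 1):
  00010100000010
| 10000010111010
----------------
  10010110111010

Answer: 10010110111010 (9658)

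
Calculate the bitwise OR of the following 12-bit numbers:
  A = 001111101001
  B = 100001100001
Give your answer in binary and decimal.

Apply | to each column (1 where either bit is 1):
  001111101001
| 100001100001
--------------
  101111101001

Answer: 101111101001 (3049)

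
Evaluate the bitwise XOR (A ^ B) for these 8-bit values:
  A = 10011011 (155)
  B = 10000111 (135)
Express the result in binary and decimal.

Apply ^ to each column (1 where bits differ):
  10011011
^ 10000111
----------
  00011100

Answer: 00011100 (28)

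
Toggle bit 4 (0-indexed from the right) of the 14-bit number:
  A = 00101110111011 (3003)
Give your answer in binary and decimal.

Mask = 1 << 4 = 00000000010000
Bit 4 of A is 1; XOR with the mask flips it to 0.
  00101110111011
^ 00000000010000
----------------
  00101110101011

Answer: 00101110101011 (2987)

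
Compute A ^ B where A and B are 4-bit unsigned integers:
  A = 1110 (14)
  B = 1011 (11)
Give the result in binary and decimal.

Apply ^ to each column (1 where bits differ):
  1110
^ 1011
------
  0101

Answer: 0101 (5)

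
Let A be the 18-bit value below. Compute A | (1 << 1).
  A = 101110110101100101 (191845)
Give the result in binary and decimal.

Mask = 1 << 1 = 000000000000000010
Bit 1 of A is 0, so OR-ing with the mask flips it to 1.
  101110110101100101
| 000000000000000010
--------------------
  101110110101100111

Answer: 101110110101100111 (191847)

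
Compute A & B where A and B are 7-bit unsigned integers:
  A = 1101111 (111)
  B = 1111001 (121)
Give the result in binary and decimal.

Apply & to each column (1 only where both bits are 1):
  1101111
& 1111001
---------
  1101001

Answer: 1101001 (105)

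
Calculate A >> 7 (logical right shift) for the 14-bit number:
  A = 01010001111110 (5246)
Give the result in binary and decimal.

Logical shift right by 7: drop the bottom 7 bit(s), prepend 7 zero(s) on the left.
  01010001111110  ->  keep [0101000], discard [1111110], prepend 0000000
= 00000000101000

Answer: 00000000101000 (40)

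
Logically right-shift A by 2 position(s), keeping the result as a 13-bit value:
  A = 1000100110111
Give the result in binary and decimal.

Logical shift right by 2: drop the bottom 2 bit(s), prepend 2 zero(s) on the left.
  1000100110111  ->  keep [10001001101], discard [11], prepend 00
= 0010001001101

Answer: 0010001001101 (1101)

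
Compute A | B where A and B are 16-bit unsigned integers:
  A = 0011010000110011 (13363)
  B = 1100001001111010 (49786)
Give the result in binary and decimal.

Apply | to each column (1 where either bit is 1):
  0011010000110011
| 1100001001111010
------------------
  1111011001111011

Answer: 1111011001111011 (63099)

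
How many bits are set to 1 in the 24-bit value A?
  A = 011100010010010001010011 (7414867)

011100010010010001010011
1-bits at positions (from bit 0 = LSB): 0, 1, 4, 6, 10, 13, 16, 20, 21, 22
Count = 10

Answer: 10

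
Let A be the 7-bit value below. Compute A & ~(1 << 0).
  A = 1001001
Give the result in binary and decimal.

Mask = ~(1 << 0) = 1111110
Bit 0 of A is 1, so AND-ing with the mask clears it to 0.
  1001001
& 1111110
---------
  1001000

Answer: 1001000 (72)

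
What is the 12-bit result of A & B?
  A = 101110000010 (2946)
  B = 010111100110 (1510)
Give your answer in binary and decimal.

Apply & to each column (1 only where both bits are 1):
  101110000010
& 010111100110
--------------
  000110000010

Answer: 000110000010 (386)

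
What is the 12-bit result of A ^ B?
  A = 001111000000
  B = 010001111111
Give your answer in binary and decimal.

Apply ^ to each column (1 where bits differ):
  001111000000
^ 010001111111
--------------
  011110111111

Answer: 011110111111 (1983)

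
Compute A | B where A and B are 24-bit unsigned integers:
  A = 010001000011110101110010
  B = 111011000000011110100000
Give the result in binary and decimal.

Apply | to each column (1 where either bit is 1):
  010001000011110101110010
| 111011000000011110100000
--------------------------
  111011000011111111110010

Answer: 111011000011111111110010 (15482866)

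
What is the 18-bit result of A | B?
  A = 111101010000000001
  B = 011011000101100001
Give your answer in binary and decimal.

Apply | to each column (1 where either bit is 1):
  111101010000000001
| 011011000101100001
--------------------
  111111010101100001

Answer: 111111010101100001 (259425)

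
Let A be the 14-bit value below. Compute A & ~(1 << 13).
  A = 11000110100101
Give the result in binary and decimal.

Mask = ~(1 << 13) = 01111111111111
Bit 13 of A is 1, so AND-ing with the mask clears it to 0.
  11000110100101
& 01111111111111
----------------
  01000110100101

Answer: 01000110100101 (4517)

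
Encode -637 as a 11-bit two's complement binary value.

1. Binary of +637:  01001111101
2. Invert bits:     10110000010
3. Add 1:           10110000011

Answer: 10110000011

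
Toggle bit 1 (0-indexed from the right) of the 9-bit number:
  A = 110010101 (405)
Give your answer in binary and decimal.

Mask = 1 << 1 = 000000010
Bit 1 of A is 0; XOR with the mask flips it to 1.
  110010101
^ 000000010
-----------
  110010111

Answer: 110010111 (407)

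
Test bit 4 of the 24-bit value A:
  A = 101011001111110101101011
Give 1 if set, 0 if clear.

Bit 4 is the 5th from the right.
  101011001111110101101011
                     ^
That bit is 0.

Answer: 0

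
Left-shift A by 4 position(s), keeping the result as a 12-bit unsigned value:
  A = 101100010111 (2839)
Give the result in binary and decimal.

Shift left by 4: drop the top 4 bit(s), append 4 zero(s) on the right.
  101100010111  ->  discard [1011], keep [00010111], append 0000
= 000101110000

Answer: 000101110000 (368)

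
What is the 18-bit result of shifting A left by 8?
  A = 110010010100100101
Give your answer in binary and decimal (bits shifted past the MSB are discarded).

Shift left by 8: drop the top 8 bit(s), append 8 zero(s) on the right.
  110010010100100101  ->  discard [11001001], keep [0100100101], append 00000000
= 010010010100000000

Answer: 010010010100000000 (75008)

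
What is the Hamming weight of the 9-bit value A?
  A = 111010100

111010100
1-bits at positions (from bit 0 = LSB): 2, 4, 6, 7, 8
Count = 5

Answer: 5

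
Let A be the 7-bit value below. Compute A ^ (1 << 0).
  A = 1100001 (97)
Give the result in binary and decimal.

Mask = 1 << 0 = 0000001
Bit 0 of A is 1; XOR with the mask flips it to 0.
  1100001
^ 0000001
---------
  1100000

Answer: 1100000 (96)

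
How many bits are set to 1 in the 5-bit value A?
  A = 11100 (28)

11100
1-bits at positions (from bit 0 = LSB): 2, 3, 4
Count = 3

Answer: 3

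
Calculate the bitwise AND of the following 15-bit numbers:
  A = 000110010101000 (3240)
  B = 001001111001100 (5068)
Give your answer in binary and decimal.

Apply & to each column (1 only where both bits are 1):
  000110010101000
& 001001111001100
-----------------
  000000010001000

Answer: 000000010001000 (136)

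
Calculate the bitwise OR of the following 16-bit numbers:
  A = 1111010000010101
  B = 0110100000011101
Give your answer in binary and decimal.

Apply | to each column (1 where either bit is 1):
  1111010000010101
| 0110100000011101
------------------
  1111110000011101

Answer: 1111110000011101 (64541)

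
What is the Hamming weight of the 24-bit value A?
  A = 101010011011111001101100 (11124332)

101010011011111001101100
1-bits at positions (from bit 0 = LSB): 2, 3, 5, 6, 9, 10, 11, 12, 13, 15, 16, 19, 21, 23
Count = 14

Answer: 14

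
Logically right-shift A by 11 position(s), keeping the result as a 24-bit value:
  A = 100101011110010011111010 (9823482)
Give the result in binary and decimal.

Logical shift right by 11: drop the bottom 11 bit(s), prepend 11 zero(s) on the left.
  100101011110010011111010  ->  keep [1001010111100], discard [10011111010], prepend 00000000000
= 000000000001001010111100

Answer: 000000000001001010111100 (4796)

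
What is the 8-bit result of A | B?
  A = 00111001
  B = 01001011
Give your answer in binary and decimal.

Apply | to each column (1 where either bit is 1):
  00111001
| 01001011
----------
  01111011

Answer: 01111011 (123)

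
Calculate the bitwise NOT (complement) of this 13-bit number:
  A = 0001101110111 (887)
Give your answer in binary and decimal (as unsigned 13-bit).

Flip each bit (0->1, 1->0):
  0001101110111
  1110010001000

Answer: 1110010001000 (7304)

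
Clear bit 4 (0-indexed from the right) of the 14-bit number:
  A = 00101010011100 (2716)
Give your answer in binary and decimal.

Mask = ~(1 << 4) = 11111111101111
Bit 4 of A is 1, so AND-ing with the mask clears it to 0.
  00101010011100
& 11111111101111
----------------
  00101010001100

Answer: 00101010001100 (2700)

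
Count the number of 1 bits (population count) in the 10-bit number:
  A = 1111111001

1111111001
1-bits at positions (from bit 0 = LSB): 0, 3, 4, 5, 6, 7, 8, 9
Count = 8

Answer: 8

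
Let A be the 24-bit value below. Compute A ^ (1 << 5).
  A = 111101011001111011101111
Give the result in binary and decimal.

Mask = 1 << 5 = 000000000000000000100000
Bit 5 of A is 1; XOR with the mask flips it to 0.
  111101011001111011101111
^ 000000000000000000100000
--------------------------
  111101011001111011001111

Answer: 111101011001111011001111 (16096975)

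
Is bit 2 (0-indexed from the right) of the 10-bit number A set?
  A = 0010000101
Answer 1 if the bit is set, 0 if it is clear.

Bit 2 is the 3rd from the right.
  0010000101
         ^
That bit is 1.

Answer: 1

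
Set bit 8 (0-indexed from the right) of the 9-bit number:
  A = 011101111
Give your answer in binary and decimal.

Mask = 1 << 8 = 100000000
Bit 8 of A is 0, so OR-ing with the mask flips it to 1.
  011101111
| 100000000
-----------
  111101111

Answer: 111101111 (495)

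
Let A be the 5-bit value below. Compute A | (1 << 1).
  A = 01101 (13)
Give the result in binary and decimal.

Mask = 1 << 1 = 00010
Bit 1 of A is 0, so OR-ing with the mask flips it to 1.
  01101
| 00010
-------
  01111

Answer: 01111 (15)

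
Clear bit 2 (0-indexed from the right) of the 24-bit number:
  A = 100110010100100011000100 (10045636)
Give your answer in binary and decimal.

Mask = ~(1 << 2) = 111111111111111111111011
Bit 2 of A is 1, so AND-ing with the mask clears it to 0.
  100110010100100011000100
& 111111111111111111111011
--------------------------
  100110010100100011000000

Answer: 100110010100100011000000 (10045632)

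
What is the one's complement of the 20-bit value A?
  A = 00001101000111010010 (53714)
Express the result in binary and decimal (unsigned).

Flip each bit (0->1, 1->0):
  00001101000111010010
  11110010111000101101

Answer: 11110010111000101101 (994861)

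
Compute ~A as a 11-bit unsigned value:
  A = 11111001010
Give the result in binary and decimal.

Flip each bit (0->1, 1->0):
  11111001010
  00000110101

Answer: 00000110101 (53)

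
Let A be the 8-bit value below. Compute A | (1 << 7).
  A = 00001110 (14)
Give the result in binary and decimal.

Mask = 1 << 7 = 10000000
Bit 7 of A is 0, so OR-ing with the mask flips it to 1.
  00001110
| 10000000
----------
  10001110

Answer: 10001110 (142)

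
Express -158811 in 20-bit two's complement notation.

1. Binary of +158811:  00100110110001011011
2. Invert bits:     11011001001110100100
3. Add 1:           11011001001110100101

Answer: 11011001001110100101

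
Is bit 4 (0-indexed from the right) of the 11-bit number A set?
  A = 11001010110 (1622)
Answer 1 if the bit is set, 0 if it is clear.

Bit 4 is the 5th from the right.
  11001010110
        ^
That bit is 1.

Answer: 1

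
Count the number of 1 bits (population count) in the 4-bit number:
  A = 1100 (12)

1100
1-bits at positions (from bit 0 = LSB): 2, 3
Count = 2

Answer: 2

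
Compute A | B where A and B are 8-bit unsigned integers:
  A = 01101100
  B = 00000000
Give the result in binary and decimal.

Apply | to each column (1 where either bit is 1):
  01101100
| 00000000
----------
  01101100

Answer: 01101100 (108)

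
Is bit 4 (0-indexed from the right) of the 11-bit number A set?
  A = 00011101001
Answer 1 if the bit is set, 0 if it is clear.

Bit 4 is the 5th from the right.
  00011101001
        ^
That bit is 0.

Answer: 0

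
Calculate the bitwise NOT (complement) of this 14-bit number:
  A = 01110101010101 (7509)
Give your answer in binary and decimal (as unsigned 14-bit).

Flip each bit (0->1, 1->0):
  01110101010101
  10001010101010

Answer: 10001010101010 (8874)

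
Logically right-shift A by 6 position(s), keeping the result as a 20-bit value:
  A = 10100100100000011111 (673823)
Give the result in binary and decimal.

Logical shift right by 6: drop the bottom 6 bit(s), prepend 6 zero(s) on the left.
  10100100100000011111  ->  keep [10100100100000], discard [011111], prepend 000000
= 00000010100100100000

Answer: 00000010100100100000 (10528)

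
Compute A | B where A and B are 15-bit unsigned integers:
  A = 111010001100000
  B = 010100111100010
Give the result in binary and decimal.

Apply | to each column (1 where either bit is 1):
  111010001100000
| 010100111100010
-----------------
  111110111100010

Answer: 111110111100010 (32226)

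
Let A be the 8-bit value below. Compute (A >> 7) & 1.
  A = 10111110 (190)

Bit 7 is the 8th from the right.
  10111110
  ^
That bit is 1.

Answer: 1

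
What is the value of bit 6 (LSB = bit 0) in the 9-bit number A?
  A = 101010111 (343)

Bit 6 is the 7th from the right.
  101010111
    ^
That bit is 1.

Answer: 1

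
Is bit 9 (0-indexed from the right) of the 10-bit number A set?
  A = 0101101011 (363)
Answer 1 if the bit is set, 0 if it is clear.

Bit 9 is the 10th from the right.
  0101101011
  ^
That bit is 0.

Answer: 0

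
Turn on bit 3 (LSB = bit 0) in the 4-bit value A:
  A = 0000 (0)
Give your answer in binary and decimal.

Mask = 1 << 3 = 1000
Bit 3 of A is 0, so OR-ing with the mask flips it to 1.
  0000
| 1000
------
  1000

Answer: 1000 (8)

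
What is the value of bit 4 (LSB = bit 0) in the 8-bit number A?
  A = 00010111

Bit 4 is the 5th from the right.
  00010111
     ^
That bit is 1.

Answer: 1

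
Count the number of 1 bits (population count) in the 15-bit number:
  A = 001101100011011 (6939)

001101100011011
1-bits at positions (from bit 0 = LSB): 0, 1, 3, 4, 8, 9, 11, 12
Count = 8

Answer: 8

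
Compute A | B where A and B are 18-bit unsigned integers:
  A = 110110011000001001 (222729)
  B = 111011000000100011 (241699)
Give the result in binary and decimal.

Apply | to each column (1 where either bit is 1):
  110110011000001001
| 111011000000100011
--------------------
  111111011000101011

Answer: 111111011000101011 (259627)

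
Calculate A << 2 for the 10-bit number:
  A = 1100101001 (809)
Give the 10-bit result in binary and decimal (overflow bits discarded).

Shift left by 2: drop the top 2 bit(s), append 2 zero(s) on the right.
  1100101001  ->  discard [11], keep [00101001], append 00
= 0010100100

Answer: 0010100100 (164)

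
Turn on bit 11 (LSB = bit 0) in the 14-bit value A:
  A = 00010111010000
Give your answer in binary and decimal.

Mask = 1 << 11 = 00100000000000
Bit 11 of A is 0, so OR-ing with the mask flips it to 1.
  00010111010000
| 00100000000000
----------------
  00110111010000

Answer: 00110111010000 (3536)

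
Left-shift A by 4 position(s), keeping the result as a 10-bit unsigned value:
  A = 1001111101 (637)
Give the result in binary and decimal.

Shift left by 4: drop the top 4 bit(s), append 4 zero(s) on the right.
  1001111101  ->  discard [1001], keep [111101], append 0000
= 1111010000

Answer: 1111010000 (976)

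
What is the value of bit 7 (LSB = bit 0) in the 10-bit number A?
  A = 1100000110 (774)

Bit 7 is the 8th from the right.
  1100000110
    ^
That bit is 0.

Answer: 0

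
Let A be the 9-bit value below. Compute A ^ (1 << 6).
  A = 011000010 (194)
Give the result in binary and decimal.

Mask = 1 << 6 = 001000000
Bit 6 of A is 1; XOR with the mask flips it to 0.
  011000010
^ 001000000
-----------
  010000010

Answer: 010000010 (130)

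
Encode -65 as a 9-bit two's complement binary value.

1. Binary of +65:  001000001
2. Invert bits:     110111110
3. Add 1:           110111111

Answer: 110111111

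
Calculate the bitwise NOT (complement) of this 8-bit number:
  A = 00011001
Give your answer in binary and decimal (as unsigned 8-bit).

Flip each bit (0->1, 1->0):
  00011001
  11100110

Answer: 11100110 (230)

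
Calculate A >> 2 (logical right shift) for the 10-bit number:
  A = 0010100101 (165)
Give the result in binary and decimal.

Logical shift right by 2: drop the bottom 2 bit(s), prepend 2 zero(s) on the left.
  0010100101  ->  keep [00101001], discard [01], prepend 00
= 0000101001

Answer: 0000101001 (41)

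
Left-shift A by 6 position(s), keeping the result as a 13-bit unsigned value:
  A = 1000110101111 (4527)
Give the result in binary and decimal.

Shift left by 6: drop the top 6 bit(s), append 6 zero(s) on the right.
  1000110101111  ->  discard [100011], keep [0101111], append 000000
= 0101111000000

Answer: 0101111000000 (3008)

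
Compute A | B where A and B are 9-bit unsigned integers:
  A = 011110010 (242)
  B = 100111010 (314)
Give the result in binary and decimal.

Apply | to each column (1 where either bit is 1):
  011110010
| 100111010
-----------
  111111010

Answer: 111111010 (506)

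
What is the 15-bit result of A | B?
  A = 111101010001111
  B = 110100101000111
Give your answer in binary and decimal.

Apply | to each column (1 where either bit is 1):
  111101010001111
| 110100101000111
-----------------
  111101111001111

Answer: 111101111001111 (31695)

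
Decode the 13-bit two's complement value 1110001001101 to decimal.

MSB is 1, so the value is negative. Find the magnitude:
1. Invert bits:  0001110110010
2. Add 1:        0001110110011  = 947
3. Apply sign:   -947

Answer: -947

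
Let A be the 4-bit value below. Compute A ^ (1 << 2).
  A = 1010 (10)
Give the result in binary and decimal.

Mask = 1 << 2 = 0100
Bit 2 of A is 0; XOR with the mask flips it to 1.
  1010
^ 0100
------
  1110

Answer: 1110 (14)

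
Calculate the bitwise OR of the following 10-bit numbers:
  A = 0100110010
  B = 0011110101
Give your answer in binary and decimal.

Apply | to each column (1 where either bit is 1):
  0100110010
| 0011110101
------------
  0111110111

Answer: 0111110111 (503)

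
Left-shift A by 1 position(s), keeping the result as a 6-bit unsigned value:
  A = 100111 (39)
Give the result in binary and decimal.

Shift left by 1: drop the top 1 bit(s), append 1 zero(s) on the right.
  100111  ->  discard [1], keep [00111], append 0
= 001110

Answer: 001110 (14)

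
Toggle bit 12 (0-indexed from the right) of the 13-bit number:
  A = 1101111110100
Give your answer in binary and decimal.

Mask = 1 << 12 = 1000000000000
Bit 12 of A is 1; XOR with the mask flips it to 0.
  1101111110100
^ 1000000000000
---------------
  0101111110100

Answer: 0101111110100 (3060)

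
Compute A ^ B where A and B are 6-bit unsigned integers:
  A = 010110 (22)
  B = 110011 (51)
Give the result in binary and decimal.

Apply ^ to each column (1 where bits differ):
  010110
^ 110011
--------
  100101

Answer: 100101 (37)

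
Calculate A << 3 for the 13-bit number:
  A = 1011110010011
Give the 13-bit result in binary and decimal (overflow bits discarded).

Shift left by 3: drop the top 3 bit(s), append 3 zero(s) on the right.
  1011110010011  ->  discard [101], keep [1110010011], append 000
= 1110010011000

Answer: 1110010011000 (7320)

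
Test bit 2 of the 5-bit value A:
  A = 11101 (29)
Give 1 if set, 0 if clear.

Bit 2 is the 3rd from the right.
  11101
    ^
That bit is 1.

Answer: 1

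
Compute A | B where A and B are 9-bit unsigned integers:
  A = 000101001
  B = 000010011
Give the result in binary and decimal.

Apply | to each column (1 where either bit is 1):
  000101001
| 000010011
-----------
  000111011

Answer: 000111011 (59)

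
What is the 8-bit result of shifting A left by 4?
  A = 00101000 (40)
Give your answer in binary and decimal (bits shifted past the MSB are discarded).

Shift left by 4: drop the top 4 bit(s), append 4 zero(s) on the right.
  00101000  ->  discard [0010], keep [1000], append 0000
= 10000000

Answer: 10000000 (128)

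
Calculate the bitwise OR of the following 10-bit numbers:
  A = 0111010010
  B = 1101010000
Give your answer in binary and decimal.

Apply | to each column (1 where either bit is 1):
  0111010010
| 1101010000
------------
  1111010010

Answer: 1111010010 (978)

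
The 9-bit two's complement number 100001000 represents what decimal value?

MSB is 1, so the value is negative. Find the magnitude:
1. Invert bits:  011110111
2. Add 1:        011111000  = 248
3. Apply sign:   -248

Answer: -248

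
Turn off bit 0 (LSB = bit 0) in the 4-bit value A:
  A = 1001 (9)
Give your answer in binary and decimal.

Mask = ~(1 << 0) = 1110
Bit 0 of A is 1, so AND-ing with the mask clears it to 0.
  1001
& 1110
------
  1000

Answer: 1000 (8)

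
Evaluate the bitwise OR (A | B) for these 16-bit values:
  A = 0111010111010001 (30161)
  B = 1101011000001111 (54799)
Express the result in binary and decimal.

Apply | to each column (1 where either bit is 1):
  0111010111010001
| 1101011000001111
------------------
  1111011111011111

Answer: 1111011111011111 (63455)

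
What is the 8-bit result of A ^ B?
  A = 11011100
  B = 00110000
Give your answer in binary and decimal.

Apply ^ to each column (1 where bits differ):
  11011100
^ 00110000
----------
  11101100

Answer: 11101100 (236)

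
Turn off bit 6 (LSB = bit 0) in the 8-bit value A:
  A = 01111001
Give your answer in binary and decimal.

Mask = ~(1 << 6) = 10111111
Bit 6 of A is 1, so AND-ing with the mask clears it to 0.
  01111001
& 10111111
----------
  00111001

Answer: 00111001 (57)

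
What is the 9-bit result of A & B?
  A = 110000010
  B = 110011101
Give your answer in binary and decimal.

Apply & to each column (1 only where both bits are 1):
  110000010
& 110011101
-----------
  110000000

Answer: 110000000 (384)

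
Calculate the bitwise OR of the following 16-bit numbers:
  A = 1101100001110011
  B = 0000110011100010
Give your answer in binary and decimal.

Apply | to each column (1 where either bit is 1):
  1101100001110011
| 0000110011100010
------------------
  1101110011110011

Answer: 1101110011110011 (56563)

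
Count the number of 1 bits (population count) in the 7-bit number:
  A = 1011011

1011011
1-bits at positions (from bit 0 = LSB): 0, 1, 3, 4, 6
Count = 5

Answer: 5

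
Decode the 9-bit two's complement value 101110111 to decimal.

MSB is 1, so the value is negative. Find the magnitude:
1. Invert bits:  010001000
2. Add 1:        010001001  = 137
3. Apply sign:   -137

Answer: -137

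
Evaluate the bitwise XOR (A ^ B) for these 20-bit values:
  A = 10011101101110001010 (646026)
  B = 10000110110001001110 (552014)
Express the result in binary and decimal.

Apply ^ to each column (1 where bits differ):
  10011101101110001010
^ 10000110110001001110
----------------------
  00011011011111000100

Answer: 00011011011111000100 (112580)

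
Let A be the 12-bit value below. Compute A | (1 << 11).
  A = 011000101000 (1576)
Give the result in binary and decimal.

Mask = 1 << 11 = 100000000000
Bit 11 of A is 0, so OR-ing with the mask flips it to 1.
  011000101000
| 100000000000
--------------
  111000101000

Answer: 111000101000 (3624)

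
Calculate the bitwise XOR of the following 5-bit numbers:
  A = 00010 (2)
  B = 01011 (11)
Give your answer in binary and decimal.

Apply ^ to each column (1 where bits differ):
  00010
^ 01011
-------
  01001

Answer: 01001 (9)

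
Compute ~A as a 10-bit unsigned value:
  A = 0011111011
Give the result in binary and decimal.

Flip each bit (0->1, 1->0):
  0011111011
  1100000100

Answer: 1100000100 (772)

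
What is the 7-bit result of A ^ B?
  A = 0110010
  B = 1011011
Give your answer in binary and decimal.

Apply ^ to each column (1 where bits differ):
  0110010
^ 1011011
---------
  1101001

Answer: 1101001 (105)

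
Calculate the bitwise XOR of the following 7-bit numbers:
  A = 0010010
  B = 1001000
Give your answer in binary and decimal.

Apply ^ to each column (1 where bits differ):
  0010010
^ 1001000
---------
  1011010

Answer: 1011010 (90)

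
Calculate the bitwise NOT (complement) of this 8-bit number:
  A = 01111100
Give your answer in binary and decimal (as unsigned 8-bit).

Flip each bit (0->1, 1->0):
  01111100
  10000011

Answer: 10000011 (131)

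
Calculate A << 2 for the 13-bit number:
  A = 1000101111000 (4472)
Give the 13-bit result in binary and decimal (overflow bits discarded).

Shift left by 2: drop the top 2 bit(s), append 2 zero(s) on the right.
  1000101111000  ->  discard [10], keep [00101111000], append 00
= 0010111100000

Answer: 0010111100000 (1504)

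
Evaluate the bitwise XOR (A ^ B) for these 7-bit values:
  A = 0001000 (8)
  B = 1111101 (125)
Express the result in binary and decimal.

Apply ^ to each column (1 where bits differ):
  0001000
^ 1111101
---------
  1110101

Answer: 1110101 (117)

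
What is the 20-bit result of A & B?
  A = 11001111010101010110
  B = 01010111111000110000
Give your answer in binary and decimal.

Apply & to each column (1 only where both bits are 1):
  11001111010101010110
& 01010111111000110000
----------------------
  01000111010000010000

Answer: 01000111010000010000 (291856)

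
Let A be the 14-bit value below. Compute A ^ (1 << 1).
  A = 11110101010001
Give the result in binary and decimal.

Mask = 1 << 1 = 00000000000010
Bit 1 of A is 0; XOR with the mask flips it to 1.
  11110101010001
^ 00000000000010
----------------
  11110101010011

Answer: 11110101010011 (15699)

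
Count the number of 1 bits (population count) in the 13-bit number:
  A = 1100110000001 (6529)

1100110000001
1-bits at positions (from bit 0 = LSB): 0, 7, 8, 11, 12
Count = 5

Answer: 5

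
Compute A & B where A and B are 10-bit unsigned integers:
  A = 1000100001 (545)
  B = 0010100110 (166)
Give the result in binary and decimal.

Apply & to each column (1 only where both bits are 1):
  1000100001
& 0010100110
------------
  0000100000

Answer: 0000100000 (32)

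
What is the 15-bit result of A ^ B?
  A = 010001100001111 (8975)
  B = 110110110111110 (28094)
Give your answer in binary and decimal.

Apply ^ to each column (1 where bits differ):
  010001100001111
^ 110110110111110
-----------------
  100111010110001

Answer: 100111010110001 (20145)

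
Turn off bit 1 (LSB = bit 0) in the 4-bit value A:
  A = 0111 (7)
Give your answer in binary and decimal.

Mask = ~(1 << 1) = 1101
Bit 1 of A is 1, so AND-ing with the mask clears it to 0.
  0111
& 1101
------
  0101

Answer: 0101 (5)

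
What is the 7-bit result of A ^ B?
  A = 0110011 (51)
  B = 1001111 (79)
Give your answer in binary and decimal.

Apply ^ to each column (1 where bits differ):
  0110011
^ 1001111
---------
  1111100

Answer: 1111100 (124)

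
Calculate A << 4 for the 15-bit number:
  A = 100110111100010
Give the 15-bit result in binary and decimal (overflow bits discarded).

Shift left by 4: drop the top 4 bit(s), append 4 zero(s) on the right.
  100110111100010  ->  discard [1001], keep [10111100010], append 0000
= 101111000100000

Answer: 101111000100000 (24096)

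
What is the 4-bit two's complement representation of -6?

1. Binary of +6:  0110
2. Invert bits:     1001
3. Add 1:           1010

Answer: 1010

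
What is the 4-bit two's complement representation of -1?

1. Binary of +1:  0001
2. Invert bits:     1110
3. Add 1:           1111

Answer: 1111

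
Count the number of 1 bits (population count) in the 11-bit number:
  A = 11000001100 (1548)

11000001100
1-bits at positions (from bit 0 = LSB): 2, 3, 9, 10
Count = 4

Answer: 4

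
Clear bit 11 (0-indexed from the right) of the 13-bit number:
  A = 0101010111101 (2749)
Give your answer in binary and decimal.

Mask = ~(1 << 11) = 1011111111111
Bit 11 of A is 1, so AND-ing with the mask clears it to 0.
  0101010111101
& 1011111111111
---------------
  0001010111101

Answer: 0001010111101 (701)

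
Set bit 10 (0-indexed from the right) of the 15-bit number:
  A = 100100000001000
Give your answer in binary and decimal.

Mask = 1 << 10 = 000010000000000
Bit 10 of A is 0, so OR-ing with the mask flips it to 1.
  100100000001000
| 000010000000000
-----------------
  100110000001000

Answer: 100110000001000 (19464)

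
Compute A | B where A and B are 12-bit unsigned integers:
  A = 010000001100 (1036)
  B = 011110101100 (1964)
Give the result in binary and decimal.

Apply | to each column (1 where either bit is 1):
  010000001100
| 011110101100
--------------
  011110101100

Answer: 011110101100 (1964)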